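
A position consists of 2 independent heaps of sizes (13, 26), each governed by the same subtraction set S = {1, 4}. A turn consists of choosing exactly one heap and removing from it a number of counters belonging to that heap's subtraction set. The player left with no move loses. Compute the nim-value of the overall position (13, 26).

All heaps use S = {1, 4}:
G(0) = 0
G(1) = mex{0} = 1
G(2) = mex{1} = 0
G(3) = mex{0} = 1
G(4) = mex{1,0} = 2
G(5) = mex{2,1} = 0
G(6) = mex{0,0} = 1
G(7) = mex{1,1} = 0
G(8) = mex{0,2} = 1
G(9) = mex{1,0} = 2
G(10) = mex{2,1} = 0
G(11) = mex{0,0} = 1
G(12) = mex{1,1} = 0
G(13) = mex{0,2} = 1
G(14) = mex{1,0} = 2
G(15) = mex{2,1} = 0
G(16) = mex{0,0} = 1
G(17) = mex{1,1} = 0
G(18) = mex{0,2} = 1
G(19) = mex{1,0} = 2
G(20) = mex{2,1} = 0
G(21) = mex{0,0} = 1
G(22) = mex{1,1} = 0
G(23) = mex{0,2} = 1
G(24) = mex{1,0} = 2
G(25) = mex{2,1} = 0
G(26) = mex{0,0} = 1
Heap A: G(13) = 1.
Heap B: G(26) = 1.
Combined Grundy value = 1 ⊕ 1 = 0.

0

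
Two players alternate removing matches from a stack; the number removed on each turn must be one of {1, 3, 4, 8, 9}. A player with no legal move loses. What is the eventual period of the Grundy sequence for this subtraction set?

n :  0  1  2  3  4  5  6  7  8  9 10 11 12 13 14 15 16 17 18 19 20 21 22 23 24 25
G :  0  1  0  1  2  3  2  0  1  4  3  2  0  1  0  1  2  3  2  0  1  4  3  2  0  1
G(n+12) = G(n) holds for n = 0,…,8 (a full window of length max(S) = 9), so the sequence is purely periodic with period 12.

12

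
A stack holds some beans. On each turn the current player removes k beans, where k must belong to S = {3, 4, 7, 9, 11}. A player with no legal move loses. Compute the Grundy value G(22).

2

n :  0  1  2  3  4  5  6  7  8  9 10 11 12 13 14 15 16 17 18 19 20 21 22
G :  0  0  0  1  1  1  2  2  2  3  3  3  4  4  0  0  0  1  1  1  2  2  2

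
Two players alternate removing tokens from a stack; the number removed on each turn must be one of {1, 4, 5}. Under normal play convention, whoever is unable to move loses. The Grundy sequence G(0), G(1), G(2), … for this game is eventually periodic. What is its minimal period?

8

n :  0  1  2  3  4  5  6  7  8  9 10 11 12 13 14 15 16 17
G :  0  1  0  1  2  3  2  3  0  1  0  1  2  3  2  3  0  1
G(n+8) = G(n) holds for n = 0,…,4 (a full window of length max(S) = 5), so the sequence is purely periodic with period 8.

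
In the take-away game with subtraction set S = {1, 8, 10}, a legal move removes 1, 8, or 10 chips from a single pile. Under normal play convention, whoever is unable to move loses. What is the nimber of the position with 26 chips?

n :  0  1  2  3  4  5  6  7  8  9 10 11 12 13 14 15 16 17 18 19 20 21 22 23 24 25 26
G :  0  1  0  1  0  1  0  1  2  0  1  0  1  0  1  0  1  2  0  1  0  1  0  1  0  1  2

2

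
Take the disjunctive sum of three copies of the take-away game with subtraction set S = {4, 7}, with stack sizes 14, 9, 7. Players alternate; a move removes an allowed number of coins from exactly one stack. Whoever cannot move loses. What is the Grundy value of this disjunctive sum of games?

All stacks use S = {4, 7}:
G(0) = 0
G(1) = mex{} = 0
G(2) = mex{} = 0
G(3) = mex{} = 0
G(4) = mex{0} = 1
G(5) = mex{0} = 1
G(6) = mex{0} = 1
G(7) = mex{0,0} = 1
G(8) = mex{1,0} = 2
G(9) = mex{1,0} = 2
G(10) = mex{1,0} = 2
G(11) = mex{1,1} = 0
G(12) = mex{2,1} = 0
G(13) = mex{2,1} = 0
G(14) = mex{2,1} = 0
Stack A: G(14) = 0.
Stack B: G(9) = 2.
Stack C: G(7) = 1.
Combined Grundy value = 0 ⊕ 2 ⊕ 1 = 3.

3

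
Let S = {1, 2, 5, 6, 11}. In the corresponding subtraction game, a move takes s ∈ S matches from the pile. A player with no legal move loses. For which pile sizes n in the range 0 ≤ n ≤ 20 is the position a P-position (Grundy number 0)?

0, 3, 7, 10, 17, 20

n :  0  1  2  3  4  5  6  7  8  9 10 11 12 13 14 15 16 17 18 19 20
G :  0  1  2  0  1  2  3  0  1  2  0  1  2  3  4  5  3  0  1  2  0
P-positions are exactly the n with G(n) = 0.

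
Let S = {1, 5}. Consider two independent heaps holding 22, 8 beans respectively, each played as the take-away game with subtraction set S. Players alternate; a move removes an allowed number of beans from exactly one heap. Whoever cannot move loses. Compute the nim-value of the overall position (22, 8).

0

All heaps use S = {1, 5}:
G(0) = 0
G(1) = mex{0} = 1
G(2) = mex{1} = 0
G(3) = mex{0} = 1
G(4) = mex{1} = 0
G(5) = mex{0,0} = 1
G(6) = mex{1,1} = 0
G(7) = mex{0,0} = 1
G(8) = mex{1,1} = 0
G(9) = mex{0,0} = 1
G(10) = mex{1,1} = 0
G(11) = mex{0,0} = 1
G(12) = mex{1,1} = 0
G(13) = mex{0,0} = 1
G(14) = mex{1,1} = 0
G(15) = mex{0,0} = 1
G(16) = mex{1,1} = 0
G(17) = mex{0,0} = 1
G(18) = mex{1,1} = 0
G(19) = mex{0,0} = 1
G(20) = mex{1,1} = 0
G(21) = mex{0,0} = 1
G(22) = mex{1,1} = 0
Heap A: G(22) = 0.
Heap B: G(8) = 0.
Combined Grundy value = 0 ⊕ 0 = 0.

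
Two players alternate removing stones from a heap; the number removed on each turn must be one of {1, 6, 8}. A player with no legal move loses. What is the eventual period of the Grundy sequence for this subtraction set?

7

n :  0  1  2  3  4  5  6  7  8  9 10 11 12 13 14 15 16
G :  0  1  0  1  0  1  2  0  1  0  1  0  1  2  0  1  0
G(n+7) = G(n) holds for n = 0,…,7 (a full window of length max(S) = 8), so the sequence is purely periodic with period 7.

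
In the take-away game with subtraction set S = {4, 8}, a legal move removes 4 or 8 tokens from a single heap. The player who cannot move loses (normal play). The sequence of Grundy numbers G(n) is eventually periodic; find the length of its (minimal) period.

n :  0  1  2  3  4  5  6  7  8  9 10 11 12 13 14 15 16 17 18 19 20 21 22 23 24 25
G :  0  0  0  0  1  1  1  1  2  2  2  2  0  0  0  0  1  1  1  1  2  2  2  2  0  0
G(n+12) = G(n) holds for n = 0,…,7 (a full window of length max(S) = 8), so the sequence is purely periodic with period 12.

12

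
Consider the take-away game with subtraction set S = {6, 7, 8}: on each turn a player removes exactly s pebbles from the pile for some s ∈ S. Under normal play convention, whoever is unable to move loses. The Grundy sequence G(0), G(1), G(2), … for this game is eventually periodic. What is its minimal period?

14

G(0) = 0
G(1) = mex{} = 0
G(2) = mex{} = 0
G(3) = mex{} = 0
G(4) = mex{} = 0
G(5) = mex{} = 0
G(6) = mex{0} = 1
G(7) = mex{0,0} = 1
G(8) = mex{0,0,0} = 1
G(9) = mex{0,0,0} = 1
G(10) = mex{0,0,0} = 1
G(11) = mex{0,0,0} = 1
G(12) = mex{1,0,0} = 2
G(13) = mex{1,1,0} = 2
G(14) = mex{1,1,1} = 0
G(15) = mex{1,1,1} = 0
G(16) = mex{1,1,1} = 0
G(17) = mex{1,1,1} = 0
G(18) = mex{2,1,1} = 0
G(19) = mex{2,2,1} = 0
G(20) = mex{0,2,2} = 1
G(21) = mex{0,0,2} = 1
G(22) = mex{0,0,0} = 1
G(23) = mex{0,0,0} = 1
G(24) = mex{0,0,0} = 1
G(25) = mex{0,0,0} = 1
G(26) = mex{1,0,0} = 2
G(27) = mex{1,1,0} = 2
G(28) = mex{1,1,1} = 0
G(29) = mex{1,1,1} = 0
G(n+14) = G(n) holds for n = 0,…,7 (a full window of length max(S) = 8), so the sequence is purely periodic with period 14.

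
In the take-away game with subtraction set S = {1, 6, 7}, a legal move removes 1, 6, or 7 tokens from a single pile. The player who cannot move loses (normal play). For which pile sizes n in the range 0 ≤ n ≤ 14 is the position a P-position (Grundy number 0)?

0, 2, 4, 12, 14

n :  0  1  2  3  4  5  6  7  8  9 10 11 12 13 14
G :  0  1  0  1  0  1  2  3  2  3  2  3  0  1  0
P-positions are exactly the n with G(n) = 0.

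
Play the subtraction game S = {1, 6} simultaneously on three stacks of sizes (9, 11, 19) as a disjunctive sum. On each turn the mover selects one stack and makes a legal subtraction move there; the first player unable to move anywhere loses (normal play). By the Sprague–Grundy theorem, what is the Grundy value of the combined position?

All stacks use S = {1, 6}:
n :  0  1  2  3  4  5  6  7  8  9 10 11 12 13 14 15 16 17 18 19
G :  0  1  0  1  0  1  2  0  1  0  1  0  1  2  0  1  0  1  0  1
Stack A: G(9) = 0.
Stack B: G(11) = 0.
Stack C: G(19) = 1.
Combined Grundy value = 0 ⊕ 0 ⊕ 1 = 1.

1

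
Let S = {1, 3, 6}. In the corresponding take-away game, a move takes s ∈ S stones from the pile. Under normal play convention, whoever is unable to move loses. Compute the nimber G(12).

1

n :  0  1  2  3  4  5  6  7  8  9 10 11 12
G :  0  1  0  1  0  1  2  3  2  0  1  0  1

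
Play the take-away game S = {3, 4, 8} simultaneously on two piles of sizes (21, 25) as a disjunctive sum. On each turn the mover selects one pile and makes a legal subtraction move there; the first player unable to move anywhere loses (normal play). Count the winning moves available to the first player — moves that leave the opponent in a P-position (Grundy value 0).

2

All piles use S = {3, 4, 8}:
n :  0  1  2  3  4  5  6  7  8  9 10 11 12 13 14 15 16 17 18 19 20 21 22 23 24 25
G :  0  0  0  1  1  1  2  0  2  3  1  3  0  0  0  1  1  1  2  0  2  3  1  3  0  0
Pile A: G(21) = 3.
Pile B: G(25) = 0.
Combined Grundy value = 3 ⊕ 0 = 3.
A winning move leaves total XOR = 0, i.e. changes one component's Grundy value g to g ⊕ X where X is the current total.
Pile A: need g' = 3⊕3 = 0. Options: 21−3→G=2, 21−4→G=1, 21−8→G=0. Hits: 1.
Pile B: need g' = 0⊕3 = 3. Options: 25−3→G=1, 25−4→G=3, 25−8→G=1. Hits: 1.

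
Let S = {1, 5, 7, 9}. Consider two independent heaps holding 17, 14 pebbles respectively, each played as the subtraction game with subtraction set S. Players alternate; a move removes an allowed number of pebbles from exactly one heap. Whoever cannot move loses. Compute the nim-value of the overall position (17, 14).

All heaps use S = {1, 5, 7, 9}:
n :  0  1  2  3  4  5  6  7  8  9 10 11 12 13 14 15 16 17
G :  0  1  0  1  0  1  0  1  0  1  0  1  0  1  0  1  0  1
Heap A: G(17) = 1.
Heap B: G(14) = 0.
Combined Grundy value = 1 ⊕ 0 = 1.

1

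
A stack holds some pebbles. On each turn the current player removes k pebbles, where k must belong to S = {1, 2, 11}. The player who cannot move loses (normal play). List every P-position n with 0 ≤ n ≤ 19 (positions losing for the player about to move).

G(0) = 0
G(1) = mex{0} = 1
G(2) = mex{1,0} = 2
G(3) = mex{2,1} = 0
G(4) = mex{0,2} = 1
G(5) = mex{1,0} = 2
G(6) = mex{2,1} = 0
G(7) = mex{0,2} = 1
G(8) = mex{1,0} = 2
G(9) = mex{2,1} = 0
G(10) = mex{0,2} = 1
G(11) = mex{1,0,0} = 2
G(12) = mex{2,1,1} = 0
G(13) = mex{0,2,2} = 1
G(14) = mex{1,0,0} = 2
G(15) = mex{2,1,1} = 0
G(16) = mex{0,2,2} = 1
G(17) = mex{1,0,0} = 2
G(18) = mex{2,1,1} = 0
G(19) = mex{0,2,2} = 1
P-positions are exactly the n with G(n) = 0.

0, 3, 6, 9, 12, 15, 18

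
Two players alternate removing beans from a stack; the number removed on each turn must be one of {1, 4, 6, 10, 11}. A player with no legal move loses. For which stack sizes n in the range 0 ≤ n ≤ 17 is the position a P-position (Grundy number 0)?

0, 2, 5, 7, 14

n :  0  1  2  3  4  5  6  7  8  9 10 11 12 13 14 15 16 17
G :  0  1  0  1  2  0  1  0  1  2  3  2  3  4  0  1  2  3
P-positions are exactly the n with G(n) = 0.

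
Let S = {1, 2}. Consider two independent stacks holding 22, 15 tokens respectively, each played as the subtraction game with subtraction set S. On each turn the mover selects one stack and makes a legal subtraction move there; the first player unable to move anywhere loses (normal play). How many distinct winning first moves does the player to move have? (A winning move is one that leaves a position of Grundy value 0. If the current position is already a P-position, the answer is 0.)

All stacks use S = {1, 2}:
G(0) = 0
G(1) = mex{0} = 1
G(2) = mex{1,0} = 2
G(3) = mex{2,1} = 0
G(4) = mex{0,2} = 1
G(5) = mex{1,0} = 2
G(6) = mex{2,1} = 0
G(7) = mex{0,2} = 1
G(8) = mex{1,0} = 2
G(9) = mex{2,1} = 0
G(10) = mex{0,2} = 1
G(11) = mex{1,0} = 2
G(12) = mex{2,1} = 0
G(13) = mex{0,2} = 1
G(14) = mex{1,0} = 2
G(15) = mex{2,1} = 0
G(16) = mex{0,2} = 1
G(17) = mex{1,0} = 2
G(18) = mex{2,1} = 0
G(19) = mex{0,2} = 1
G(20) = mex{1,0} = 2
G(21) = mex{2,1} = 0
G(22) = mex{0,2} = 1
Stack A: G(22) = 1.
Stack B: G(15) = 0.
Combined Grundy value = 1 ⊕ 0 = 1.
A winning move leaves total XOR = 0, i.e. changes one component's Grundy value g to g ⊕ X where X is the current total.
Stack A: need g' = 1⊕1 = 0. Options: 22−1→G=0, 22−2→G=2. Hits: 1.
Stack B: need g' = 0⊕1 = 1. Options: 15−1→G=2, 15−2→G=1. Hits: 1.

2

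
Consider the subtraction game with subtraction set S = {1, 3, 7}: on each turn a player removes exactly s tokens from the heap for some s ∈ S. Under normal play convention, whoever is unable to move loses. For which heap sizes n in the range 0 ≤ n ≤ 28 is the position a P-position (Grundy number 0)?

0, 2, 4, 6, 8, 10, 12, 14, 16, 18, 20, 22, 24, 26, 28

G(0) = 0
G(1) = mex{0} = 1
G(2) = mex{1} = 0
G(3) = mex{0,0} = 1
G(4) = mex{1,1} = 0
G(5) = mex{0,0} = 1
G(6) = mex{1,1} = 0
G(7) = mex{0,0,0} = 1
G(8) = mex{1,1,1} = 0
G(9) = mex{0,0,0} = 1
G(10) = mex{1,1,1} = 0
G(11) = mex{0,0,0} = 1
G(12) = mex{1,1,1} = 0
G(13) = mex{0,0,0} = 1
G(14) = mex{1,1,1} = 0
G(15) = mex{0,0,0} = 1
G(16) = mex{1,1,1} = 0
G(17) = mex{0,0,0} = 1
G(18) = mex{1,1,1} = 0
G(19) = mex{0,0,0} = 1
G(20) = mex{1,1,1} = 0
G(21) = mex{0,0,0} = 1
G(22) = mex{1,1,1} = 0
G(23) = mex{0,0,0} = 1
G(24) = mex{1,1,1} = 0
G(25) = mex{0,0,0} = 1
G(26) = mex{1,1,1} = 0
G(27) = mex{0,0,0} = 1
G(28) = mex{1,1,1} = 0
P-positions are exactly the n with G(n) = 0.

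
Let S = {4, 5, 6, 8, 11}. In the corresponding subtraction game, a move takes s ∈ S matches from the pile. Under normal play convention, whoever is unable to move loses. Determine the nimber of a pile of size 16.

0

n :  0  1  2  3  4  5  6  7  8  9 10 11 12 13 14 15 16
G :  0  0  0  0  1  1  1  1  2  2  2  2  3  3  3  0  0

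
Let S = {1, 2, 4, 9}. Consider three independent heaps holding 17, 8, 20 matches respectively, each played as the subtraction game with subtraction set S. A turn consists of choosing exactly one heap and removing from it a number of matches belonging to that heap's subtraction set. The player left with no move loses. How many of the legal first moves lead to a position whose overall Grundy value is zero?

All heaps use S = {1, 2, 4, 9}:
n :  0  1  2  3  4  5  6  7  8  9 10 11 12 13 14 15 16 17 18 19 20
G :  0  1  2  0  1  2  0  1  2  3  4  0  1  2  0  1  2  0  1  2  3
Heap A: G(17) = 0.
Heap B: G(8) = 2.
Heap C: G(20) = 3.
Combined Grundy value = 0 ⊕ 2 ⊕ 3 = 1.
A winning move leaves total XOR = 0, i.e. changes one component's Grundy value g to g ⊕ X where X is the current total.
Heap A: need g' = 0⊕1 = 1. Options: 17−1→G=2, 17−2→G=1, 17−4→G=2, 17−9→G=2. Hits: 1.
Heap B: need g' = 2⊕1 = 3. Options: 8−1→G=1, 8−2→G=0, 8−4→G=1. Hits: 0.
Heap C: need g' = 3⊕1 = 2. Options: 20−1→G=2, 20−2→G=1, 20−4→G=2, 20−9→G=0. Hits: 2.

3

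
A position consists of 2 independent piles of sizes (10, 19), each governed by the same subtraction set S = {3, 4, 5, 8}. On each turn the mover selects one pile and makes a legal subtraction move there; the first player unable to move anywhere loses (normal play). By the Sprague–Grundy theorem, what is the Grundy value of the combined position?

All piles use S = {3, 4, 5, 8}:
G(0) = 0
G(1) = mex{} = 0
G(2) = mex{} = 0
G(3) = mex{0} = 1
G(4) = mex{0,0} = 1
G(5) = mex{0,0,0} = 1
G(6) = mex{1,0,0} = 2
G(7) = mex{1,1,0} = 2
G(8) = mex{1,1,1,0} = 2
G(9) = mex{2,1,1,0} = 3
G(10) = mex{2,2,1,0} = 3
G(11) = mex{2,2,2,1} = 0
G(12) = mex{3,2,2,1} = 0
G(13) = mex{3,3,2,1} = 0
G(14) = mex{0,3,3,2} = 1
G(15) = mex{0,0,3,2} = 1
G(16) = mex{0,0,0,2} = 1
G(17) = mex{1,0,0,3} = 2
G(18) = mex{1,1,0,3} = 2
G(19) = mex{1,1,1,0} = 2
Pile A: G(10) = 3.
Pile B: G(19) = 2.
Combined Grundy value = 3 ⊕ 2 = 1.

1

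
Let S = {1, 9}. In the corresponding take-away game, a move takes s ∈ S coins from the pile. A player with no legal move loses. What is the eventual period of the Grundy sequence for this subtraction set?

2

n :  0  1  2  3  4  5  6  7  8  9 10 11 12 13 14
G :  0  1  0  1  0  1  0  1  0  1  0  1  0  1  0
G(n+2) = G(n) holds for n = 0,…,8 (a full window of length max(S) = 9), so the sequence is purely periodic with period 2.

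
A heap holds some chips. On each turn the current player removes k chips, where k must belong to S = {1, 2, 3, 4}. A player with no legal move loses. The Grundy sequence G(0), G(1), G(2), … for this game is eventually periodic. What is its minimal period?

5

n :  0  1  2  3  4  5  6  7  8  9 10 11 12 13 14
G :  0  1  2  3  4  0  1  2  3  4  0  1  2  3  4
G(n+5) = G(n) holds for n = 0,…,3 (a full window of length max(S) = 4), so the sequence is purely periodic with period 5.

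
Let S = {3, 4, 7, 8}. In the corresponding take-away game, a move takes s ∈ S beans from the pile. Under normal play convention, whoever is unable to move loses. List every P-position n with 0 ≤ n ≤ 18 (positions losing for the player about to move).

0, 1, 2, 11, 12, 13

n :  0  1  2  3  4  5  6  7  8  9 10 11 12 13 14 15 16 17 18
G :  0  0  0  1  1  1  2  2  2  3  3  0  0  0  1  1  1  2  2
P-positions are exactly the n with G(n) = 0.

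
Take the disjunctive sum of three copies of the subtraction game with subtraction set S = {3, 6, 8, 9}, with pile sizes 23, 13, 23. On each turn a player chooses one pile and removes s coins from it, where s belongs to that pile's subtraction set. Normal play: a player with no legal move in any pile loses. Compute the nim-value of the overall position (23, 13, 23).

0

All piles use S = {3, 6, 8, 9}:
n :  0  1  2  3  4  5  6  7  8  9 10 11 12 13 14 15 16 17 18 19 20 21 22 23
G :  0  0  0  1  1  1  2  2  2  3  3  3  0  0  0  1  1  1  2  2  2  3  3  3
Pile A: G(23) = 3.
Pile B: G(13) = 0.
Pile C: G(23) = 3.
Combined Grundy value = 3 ⊕ 0 ⊕ 3 = 0.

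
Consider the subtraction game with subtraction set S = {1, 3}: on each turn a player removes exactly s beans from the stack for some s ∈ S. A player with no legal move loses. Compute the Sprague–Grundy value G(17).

n :  0  1  2  3  4  5  6  7  8  9 10 11 12 13 14 15 16 17
G :  0  1  0  1  0  1  0  1  0  1  0  1  0  1  0  1  0  1

1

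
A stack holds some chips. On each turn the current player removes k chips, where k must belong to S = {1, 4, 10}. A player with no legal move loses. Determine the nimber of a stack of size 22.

1

G(0) = 0
G(1) = mex{0} = 1
G(2) = mex{1} = 0
G(3) = mex{0} = 1
G(4) = mex{1,0} = 2
G(5) = mex{2,1} = 0
G(6) = mex{0,0} = 1
G(7) = mex{1,1} = 0
G(8) = mex{0,2} = 1
G(9) = mex{1,0} = 2
G(10) = mex{2,1,0} = 3
G(11) = mex{3,0,1} = 2
G(12) = mex{2,1,0} = 3
G(13) = mex{3,2,1} = 0
G(14) = mex{0,3,2} = 1
G(15) = mex{1,2,0} = 3
G(16) = mex{3,3,1} = 0
G(17) = mex{0,0,0} = 1
G(18) = mex{1,1,1} = 0
G(19) = mex{0,3,2} = 1
G(20) = mex{1,0,3} = 2
G(21) = mex{2,1,2} = 0
G(22) = mex{0,0,3} = 1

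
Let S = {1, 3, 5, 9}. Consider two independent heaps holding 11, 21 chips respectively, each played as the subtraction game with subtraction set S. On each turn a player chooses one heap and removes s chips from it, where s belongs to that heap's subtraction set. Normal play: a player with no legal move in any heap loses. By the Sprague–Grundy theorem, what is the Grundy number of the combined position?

0

All heaps use S = {1, 3, 5, 9}:
G(0) = 0
G(1) = mex{0} = 1
G(2) = mex{1} = 0
G(3) = mex{0,0} = 1
G(4) = mex{1,1} = 0
G(5) = mex{0,0,0} = 1
G(6) = mex{1,1,1} = 0
G(7) = mex{0,0,0} = 1
G(8) = mex{1,1,1} = 0
G(9) = mex{0,0,0,0} = 1
G(10) = mex{1,1,1,1} = 0
G(11) = mex{0,0,0,0} = 1
G(12) = mex{1,1,1,1} = 0
G(13) = mex{0,0,0,0} = 1
G(14) = mex{1,1,1,1} = 0
G(15) = mex{0,0,0,0} = 1
G(16) = mex{1,1,1,1} = 0
G(17) = mex{0,0,0,0} = 1
G(18) = mex{1,1,1,1} = 0
G(19) = mex{0,0,0,0} = 1
G(20) = mex{1,1,1,1} = 0
G(21) = mex{0,0,0,0} = 1
Heap A: G(11) = 1.
Heap B: G(21) = 1.
Combined Grundy value = 1 ⊕ 1 = 0.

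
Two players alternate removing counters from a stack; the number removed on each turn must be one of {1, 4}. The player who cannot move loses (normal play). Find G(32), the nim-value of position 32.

n :  0  1  2  3  4  5  6  7  8  9 10 11 12 13 14 15 16 17 18 19 20 21 22 23 24 25 26 27 28 29 30 31 32
G :  0  1  0  1  2  0  1  0  1  2  0  1  0  1  2  0  1  0  1  2  0  1  0  1  2  0  1  0  1  2  0  1  0

0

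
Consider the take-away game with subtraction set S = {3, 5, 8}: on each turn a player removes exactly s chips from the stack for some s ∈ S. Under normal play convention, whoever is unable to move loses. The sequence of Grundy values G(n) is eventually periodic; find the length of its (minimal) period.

G(0) = 0
G(1) = mex{} = 0
G(2) = mex{} = 0
G(3) = mex{0} = 1
G(4) = mex{0} = 1
G(5) = mex{0,0} = 1
G(6) = mex{1,0} = 2
G(7) = mex{1,0} = 2
G(8) = mex{1,1,0} = 2
G(9) = mex{2,1,0} = 3
G(10) = mex{2,1,0} = 3
G(11) = mex{2,2,1} = 0
G(12) = mex{3,2,1} = 0
G(13) = mex{3,2,1} = 0
G(14) = mex{0,3,2} = 1
G(15) = mex{0,3,2} = 1
G(16) = mex{0,0,2} = 1
G(17) = mex{1,0,3} = 2
G(18) = mex{1,0,3} = 2
G(19) = mex{1,1,0} = 2
G(20) = mex{2,1,0} = 3
G(21) = mex{2,1,0} = 3
G(22) = mex{2,2,1} = 0
G(23) = mex{3,2,1} = 0
G(n+11) = G(n) holds for n = 0,…,7 (a full window of length max(S) = 8), so the sequence is purely periodic with period 11.

11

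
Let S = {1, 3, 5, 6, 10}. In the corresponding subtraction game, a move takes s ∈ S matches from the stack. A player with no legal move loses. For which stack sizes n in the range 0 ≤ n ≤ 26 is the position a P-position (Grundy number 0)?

0, 2, 4, 11, 13, 15, 22, 24, 26

G(0) = 0
G(1) = mex{0} = 1
G(2) = mex{1} = 0
G(3) = mex{0,0} = 1
G(4) = mex{1,1} = 0
G(5) = mex{0,0,0} = 1
G(6) = mex{1,1,1,0} = 2
G(7) = mex{2,0,0,1} = 3
G(8) = mex{3,1,1,0} = 2
G(9) = mex{2,2,0,1} = 3
G(10) = mex{3,3,1,0,0} = 2
G(11) = mex{2,2,2,1,1} = 0
G(12) = mex{0,3,3,2,0} = 1
G(13) = mex{1,2,2,3,1} = 0
G(14) = mex{0,0,3,2,0} = 1
G(15) = mex{1,1,2,3,1} = 0
G(16) = mex{0,0,0,2,2} = 1
G(17) = mex{1,1,1,0,3} = 2
G(18) = mex{2,0,0,1,2} = 3
G(19) = mex{3,1,1,0,3} = 2
G(20) = mex{2,2,0,1,2} = 3
G(21) = mex{3,3,1,0,0} = 2
G(22) = mex{2,2,2,1,1} = 0
G(23) = mex{0,3,3,2,0} = 1
G(24) = mex{1,2,2,3,1} = 0
G(25) = mex{0,0,3,2,0} = 1
G(26) = mex{1,1,2,3,1} = 0
P-positions are exactly the n with G(n) = 0.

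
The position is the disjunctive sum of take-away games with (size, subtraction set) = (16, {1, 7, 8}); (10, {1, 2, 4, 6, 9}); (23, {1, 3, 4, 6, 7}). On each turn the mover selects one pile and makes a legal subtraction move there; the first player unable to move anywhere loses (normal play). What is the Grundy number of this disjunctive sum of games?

Pile A, S = {1, 7, 8}:
G(0) = 0
G(1) = mex{0} = 1
G(2) = mex{1} = 0
G(3) = mex{0} = 1
G(4) = mex{1} = 0
G(5) = mex{0} = 1
G(6) = mex{1} = 0
G(7) = mex{0,0} = 1
G(8) = mex{1,1,0} = 2
G(9) = mex{2,0,1} = 3
G(10) = mex{3,1,0} = 2
G(11) = mex{2,0,1} = 3
G(12) = mex{3,1,0} = 2
G(13) = mex{2,0,1} = 3
G(14) = mex{3,1,0} = 2
G(15) = mex{2,2,1} = 0
G(16) = mex{0,3,2} = 1
G_A(16) = 1.
Pile B, S = {1, 2, 4, 6, 9}:
G(0) = 0
G(1) = mex{0} = 1
G(2) = mex{1,0} = 2
G(3) = mex{2,1} = 0
G(4) = mex{0,2,0} = 1
G(5) = mex{1,0,1} = 2
G(6) = mex{2,1,2,0} = 3
G(7) = mex{3,2,0,1} = 4
G(8) = mex{4,3,1,2} = 0
G(9) = mex{0,4,2,0,0} = 1
G(10) = mex{1,0,3,1,1} = 2
G_B(10) = 2.
Pile C, S = {1, 3, 4, 6, 7}:
n :  0  1  2  3  4  5  6  7  8  9 10 11 12 13 14 15 16 17 18 19 20 21 22 23
G :  0  1  0  1  2  3  2  3  4  5  0  1  0  1  2  3  2  3  4  5  0  1  0  1
G_C(23) = 1.
Combined Grundy value = 1 ⊕ 2 ⊕ 1 = 2.

2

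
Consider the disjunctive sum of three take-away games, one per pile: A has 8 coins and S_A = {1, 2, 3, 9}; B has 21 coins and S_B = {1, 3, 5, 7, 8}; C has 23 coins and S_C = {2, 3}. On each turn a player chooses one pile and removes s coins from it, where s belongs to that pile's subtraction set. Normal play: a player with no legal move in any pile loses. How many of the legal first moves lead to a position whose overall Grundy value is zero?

6

Pile A, S = {1, 2, 3, 9}:
n : 0 1 2 3 4 5 6 7 8
G : 0 1 2 3 0 1 2 3 0
G_A(8) = 0.
Pile B, S = {1, 3, 5, 7, 8}:
n :  0  1  2  3  4  5  6  7  8  9 10 11 12 13 14 15 16 17 18 19 20 21
G :  0  1  0  1  0  1  0  1  2  3  2  3  2  3  2  0  1  0  1  0  1  0
G_B(21) = 0.
Pile C, S = {2, 3}:
n :  0  1  2  3  4  5  6  7  8  9 10 11 12 13 14 15 16 17 18 19 20 21 22 23
G :  0  0  1  1  2  0  0  1  1  2  0  0  1  1  2  0  0  1  1  2  0  0  1  1
G_C(23) = 1.
Combined Grundy value = 0 ⊕ 0 ⊕ 1 = 1.
A winning move leaves total XOR = 0, i.e. changes one component's Grundy value g to g ⊕ X where X is the current total.
Pile A: need g' = 0⊕1 = 1. Options: 8−1→G=3, 8−2→G=2, 8−3→G=1. Hits: 1.
Pile B: need g' = 0⊕1 = 1. Options: 21−1→G=1, 21−3→G=1, 21−5→G=1, 21−7→G=2, 21−8→G=3. Hits: 3.
Pile C: need g' = 1⊕1 = 0. Options: 23−2→G=0, 23−3→G=0. Hits: 2.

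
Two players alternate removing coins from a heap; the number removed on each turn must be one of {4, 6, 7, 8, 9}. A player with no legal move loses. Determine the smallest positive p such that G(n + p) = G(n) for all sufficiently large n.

n :  0  1  2  3  4  5  6  7  8  9 10 11 12 13 14 15 16 17 18 19 20 21 22 23 24 25 26 27
G :  0  0  0  0  1  1  1  1  2  2  2  2  3  0  0  0  0  1  1  1  1  2  2  2  2  3  0  0
G(n+13) = G(n) holds for n = 0,…,8 (a full window of length max(S) = 9), so the sequence is purely periodic with period 13.

13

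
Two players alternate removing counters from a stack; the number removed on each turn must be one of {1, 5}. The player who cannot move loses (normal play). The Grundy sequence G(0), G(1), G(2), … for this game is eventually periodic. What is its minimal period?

2

G(0) = 0
G(1) = mex{0} = 1
G(2) = mex{1} = 0
G(3) = mex{0} = 1
G(4) = mex{1} = 0
G(5) = mex{0,0} = 1
G(6) = mex{1,1} = 0
G(7) = mex{0,0} = 1
G(8) = mex{1,1} = 0
G(9) = mex{0,0} = 1
G(10) = mex{1,1} = 0
G(11) = mex{0,0} = 1
G(12) = mex{1,1} = 0
G(13) = mex{0,0} = 1
G(14) = mex{1,1} = 0
G(n+2) = G(n) holds for n = 0,…,4 (a full window of length max(S) = 5), so the sequence is purely periodic with period 2.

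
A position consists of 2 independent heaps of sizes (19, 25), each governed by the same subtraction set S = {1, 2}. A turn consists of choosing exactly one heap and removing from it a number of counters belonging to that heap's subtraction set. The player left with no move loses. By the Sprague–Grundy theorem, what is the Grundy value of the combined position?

All heaps use S = {1, 2}:
G(0) = 0
G(1) = mex{0} = 1
G(2) = mex{1,0} = 2
G(3) = mex{2,1} = 0
G(4) = mex{0,2} = 1
G(5) = mex{1,0} = 2
G(6) = mex{2,1} = 0
G(7) = mex{0,2} = 1
G(8) = mex{1,0} = 2
G(9) = mex{2,1} = 0
G(10) = mex{0,2} = 1
G(11) = mex{1,0} = 2
G(12) = mex{2,1} = 0
G(13) = mex{0,2} = 1
G(14) = mex{1,0} = 2
G(15) = mex{2,1} = 0
G(16) = mex{0,2} = 1
G(17) = mex{1,0} = 2
G(18) = mex{2,1} = 0
G(19) = mex{0,2} = 1
G(20) = mex{1,0} = 2
G(21) = mex{2,1} = 0
G(22) = mex{0,2} = 1
G(23) = mex{1,0} = 2
G(24) = mex{2,1} = 0
G(25) = mex{0,2} = 1
Heap A: G(19) = 1.
Heap B: G(25) = 1.
Combined Grundy value = 1 ⊕ 1 = 0.

0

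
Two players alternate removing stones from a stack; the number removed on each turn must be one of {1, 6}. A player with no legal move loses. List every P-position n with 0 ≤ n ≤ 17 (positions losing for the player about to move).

G(0) = 0
G(1) = mex{0} = 1
G(2) = mex{1} = 0
G(3) = mex{0} = 1
G(4) = mex{1} = 0
G(5) = mex{0} = 1
G(6) = mex{1,0} = 2
G(7) = mex{2,1} = 0
G(8) = mex{0,0} = 1
G(9) = mex{1,1} = 0
G(10) = mex{0,0} = 1
G(11) = mex{1,1} = 0
G(12) = mex{0,2} = 1
G(13) = mex{1,0} = 2
G(14) = mex{2,1} = 0
G(15) = mex{0,0} = 1
G(16) = mex{1,1} = 0
G(17) = mex{0,0} = 1
P-positions are exactly the n with G(n) = 0.

0, 2, 4, 7, 9, 11, 14, 16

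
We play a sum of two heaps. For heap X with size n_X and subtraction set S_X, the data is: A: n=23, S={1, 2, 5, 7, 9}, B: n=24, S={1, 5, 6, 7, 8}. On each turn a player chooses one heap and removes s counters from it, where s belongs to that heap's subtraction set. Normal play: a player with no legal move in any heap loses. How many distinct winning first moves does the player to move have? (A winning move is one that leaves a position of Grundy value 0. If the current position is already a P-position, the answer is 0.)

Heap A, S = {1, 2, 5, 7, 9}:
n :  0  1  2  3  4  5  6  7  8  9 10 11 12 13 14 15 16 17 18 19 20 21 22 23
G :  0  1  2  0  1  2  0  1  2  3  4  5  3  4  0  1  2  0  1  2  0  1  2  3
G_A(23) = 3.
Heap B, S = {1, 5, 6, 7, 8}:
G(0) = 0
G(1) = mex{0} = 1
G(2) = mex{1} = 0
G(3) = mex{0} = 1
G(4) = mex{1} = 0
G(5) = mex{0,0} = 1
G(6) = mex{1,1,0} = 2
G(7) = mex{2,0,1,0} = 3
G(8) = mex{3,1,0,1,0} = 2
G(9) = mex{2,0,1,0,1} = 3
G(10) = mex{3,1,0,1,0} = 2
G(11) = mex{2,2,1,0,1} = 3
G(12) = mex{3,3,2,1,0} = 4
G(13) = mex{4,2,3,2,1} = 0
G(14) = mex{0,3,2,3,2} = 1
G(15) = mex{1,2,3,2,3} = 0
G(16) = mex{0,3,2,3,2} = 1
G(17) = mex{1,4,3,2,3} = 0
G(18) = mex{0,0,4,3,2} = 1
G(19) = mex{1,1,0,4,3} = 2
G(20) = mex{2,0,1,0,4} = 3
G(21) = mex{3,1,0,1,0} = 2
G(22) = mex{2,0,1,0,1} = 3
G(23) = mex{3,1,0,1,0} = 2
G(24) = mex{2,2,1,0,1} = 3
G_B(24) = 3.
Combined Grundy value = 3 ⊕ 3 = 0.
A winning move leaves total XOR = 0, i.e. changes one component's Grundy value g to g ⊕ X where X is the current total.
Heap A: target g' = 3⊕0 = 3, but every legal move changes the Grundy value (mex property), so 0 moves.
Heap B: target g' = 3⊕0 = 3, but every legal move changes the Grundy value (mex property), so 0 moves.

0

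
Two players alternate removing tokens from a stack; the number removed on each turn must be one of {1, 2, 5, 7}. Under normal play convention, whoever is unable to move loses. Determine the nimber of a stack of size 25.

n :  0  1  2  3  4  5  6  7  8  9 10 11 12 13 14 15 16 17 18 19 20 21 22 23 24 25
G :  0  1  2  0  1  2  0  1  2  0  1  2  0  1  2  0  1  2  0  1  2  0  1  2  0  1

1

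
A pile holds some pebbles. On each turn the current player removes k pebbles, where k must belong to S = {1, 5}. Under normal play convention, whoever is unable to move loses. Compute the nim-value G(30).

0

G(0) = 0
G(1) = mex{0} = 1
G(2) = mex{1} = 0
G(3) = mex{0} = 1
G(4) = mex{1} = 0
G(5) = mex{0,0} = 1
G(6) = mex{1,1} = 0
G(7) = mex{0,0} = 1
G(8) = mex{1,1} = 0
G(9) = mex{0,0} = 1
G(10) = mex{1,1} = 0
G(11) = mex{0,0} = 1
G(12) = mex{1,1} = 0
G(13) = mex{0,0} = 1
G(14) = mex{1,1} = 0
G(15) = mex{0,0} = 1
G(16) = mex{1,1} = 0
G(17) = mex{0,0} = 1
G(18) = mex{1,1} = 0
G(19) = mex{0,0} = 1
G(20) = mex{1,1} = 0
G(21) = mex{0,0} = 1
G(22) = mex{1,1} = 0
G(23) = mex{0,0} = 1
G(24) = mex{1,1} = 0
G(25) = mex{0,0} = 1
G(26) = mex{1,1} = 0
G(27) = mex{0,0} = 1
G(28) = mex{1,1} = 0
G(29) = mex{0,0} = 1
G(30) = mex{1,1} = 0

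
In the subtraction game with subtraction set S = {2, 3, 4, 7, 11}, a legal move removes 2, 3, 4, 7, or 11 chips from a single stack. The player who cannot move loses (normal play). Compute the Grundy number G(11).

5

n :  0  1  2  3  4  5  6  7  8  9 10 11
G :  0  0  1  1  2  2  0  3  1  4  2  5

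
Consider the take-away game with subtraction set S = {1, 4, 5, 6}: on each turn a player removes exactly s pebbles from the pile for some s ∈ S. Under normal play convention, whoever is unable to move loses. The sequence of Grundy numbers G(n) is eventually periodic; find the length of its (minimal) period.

n :  0  1  2  3  4  5  6  7  8  9 10 11 12 13 14 15 16 17 18 19
G :  0  1  0  1  2  3  2  3  4  0  1  0  1  2  3  2  3  4  0  1
G(n+9) = G(n) holds for n = 0,…,5 (a full window of length max(S) = 6), so the sequence is purely periodic with period 9.

9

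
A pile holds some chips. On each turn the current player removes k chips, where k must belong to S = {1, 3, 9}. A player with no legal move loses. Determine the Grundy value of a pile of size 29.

G(0) = 0
G(1) = mex{0} = 1
G(2) = mex{1} = 0
G(3) = mex{0,0} = 1
G(4) = mex{1,1} = 0
G(5) = mex{0,0} = 1
G(6) = mex{1,1} = 0
G(7) = mex{0,0} = 1
G(8) = mex{1,1} = 0
G(9) = mex{0,0,0} = 1
G(10) = mex{1,1,1} = 0
G(11) = mex{0,0,0} = 1
G(12) = mex{1,1,1} = 0
G(13) = mex{0,0,0} = 1
G(14) = mex{1,1,1} = 0
G(15) = mex{0,0,0} = 1
G(16) = mex{1,1,1} = 0
G(17) = mex{0,0,0} = 1
G(18) = mex{1,1,1} = 0
G(19) = mex{0,0,0} = 1
G(20) = mex{1,1,1} = 0
G(21) = mex{0,0,0} = 1
G(22) = mex{1,1,1} = 0
G(23) = mex{0,0,0} = 1
G(24) = mex{1,1,1} = 0
G(25) = mex{0,0,0} = 1
G(26) = mex{1,1,1} = 0
G(27) = mex{0,0,0} = 1
G(28) = mex{1,1,1} = 0
G(29) = mex{0,0,0} = 1

1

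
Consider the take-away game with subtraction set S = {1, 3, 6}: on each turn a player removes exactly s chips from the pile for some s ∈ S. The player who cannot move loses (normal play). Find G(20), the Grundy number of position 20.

G(0) = 0
G(1) = mex{0} = 1
G(2) = mex{1} = 0
G(3) = mex{0,0} = 1
G(4) = mex{1,1} = 0
G(5) = mex{0,0} = 1
G(6) = mex{1,1,0} = 2
G(7) = mex{2,0,1} = 3
G(8) = mex{3,1,0} = 2
G(9) = mex{2,2,1} = 0
G(10) = mex{0,3,0} = 1
G(11) = mex{1,2,1} = 0
G(12) = mex{0,0,2} = 1
G(13) = mex{1,1,3} = 0
G(14) = mex{0,0,2} = 1
G(15) = mex{1,1,0} = 2
G(16) = mex{2,0,1} = 3
G(17) = mex{3,1,0} = 2
G(18) = mex{2,2,1} = 0
G(19) = mex{0,3,0} = 1
G(20) = mex{1,2,1} = 0

0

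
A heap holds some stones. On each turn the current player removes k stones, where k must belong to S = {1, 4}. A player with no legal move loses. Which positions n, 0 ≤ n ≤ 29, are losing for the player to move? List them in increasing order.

0, 2, 5, 7, 10, 12, 15, 17, 20, 22, 25, 27

n :  0  1  2  3  4  5  6  7  8  9 10 11 12 13 14 15 16 17 18 19 20 21 22 23 24 25 26 27 28 29
G :  0  1  0  1  2  0  1  0  1  2  0  1  0  1  2  0  1  0  1  2  0  1  0  1  2  0  1  0  1  2
P-positions are exactly the n with G(n) = 0.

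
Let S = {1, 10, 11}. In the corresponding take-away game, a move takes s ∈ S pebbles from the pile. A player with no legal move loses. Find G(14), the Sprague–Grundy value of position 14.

n :  0  1  2  3  4  5  6  7  8  9 10 11 12 13 14
G :  0  1  0  1  0  1  0  1  0  1  2  3  2  3  2

2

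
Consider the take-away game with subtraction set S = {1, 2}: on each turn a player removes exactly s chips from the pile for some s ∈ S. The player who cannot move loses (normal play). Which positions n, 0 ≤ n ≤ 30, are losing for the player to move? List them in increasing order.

0, 3, 6, 9, 12, 15, 18, 21, 24, 27, 30

G(0) = 0
G(1) = mex{0} = 1
G(2) = mex{1,0} = 2
G(3) = mex{2,1} = 0
G(4) = mex{0,2} = 1
G(5) = mex{1,0} = 2
G(6) = mex{2,1} = 0
G(7) = mex{0,2} = 1
G(8) = mex{1,0} = 2
G(9) = mex{2,1} = 0
G(10) = mex{0,2} = 1
G(11) = mex{1,0} = 2
G(12) = mex{2,1} = 0
G(13) = mex{0,2} = 1
G(14) = mex{1,0} = 2
G(15) = mex{2,1} = 0
G(16) = mex{0,2} = 1
G(17) = mex{1,0} = 2
G(18) = mex{2,1} = 0
G(19) = mex{0,2} = 1
G(20) = mex{1,0} = 2
G(21) = mex{2,1} = 0
G(22) = mex{0,2} = 1
G(23) = mex{1,0} = 2
G(24) = mex{2,1} = 0
G(25) = mex{0,2} = 1
G(26) = mex{1,0} = 2
G(27) = mex{2,1} = 0
G(28) = mex{0,2} = 1
G(29) = mex{1,0} = 2
G(30) = mex{2,1} = 0
P-positions are exactly the n with G(n) = 0.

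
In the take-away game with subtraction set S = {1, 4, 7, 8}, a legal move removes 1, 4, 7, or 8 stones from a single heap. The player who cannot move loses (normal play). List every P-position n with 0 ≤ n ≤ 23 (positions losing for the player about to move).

0, 2, 5, 11, 14, 16

G(0) = 0
G(1) = mex{0} = 1
G(2) = mex{1} = 0
G(3) = mex{0} = 1
G(4) = mex{1,0} = 2
G(5) = mex{2,1} = 0
G(6) = mex{0,0} = 1
G(7) = mex{1,1,0} = 2
G(8) = mex{2,2,1,0} = 3
G(9) = mex{3,0,0,1} = 2
G(10) = mex{2,1,1,0} = 3
G(11) = mex{3,2,2,1} = 0
G(12) = mex{0,3,0,2} = 1
G(13) = mex{1,2,1,0} = 3
G(14) = mex{3,3,2,1} = 0
G(15) = mex{0,0,3,2} = 1
G(16) = mex{1,1,2,3} = 0
G(17) = mex{0,3,3,2} = 1
G(18) = mex{1,0,0,3} = 2
G(19) = mex{2,1,1,0} = 3
G(20) = mex{3,0,3,1} = 2
G(21) = mex{2,1,0,3} = 4
G(22) = mex{4,2,1,0} = 3
G(23) = mex{3,3,0,1} = 2
P-positions are exactly the n with G(n) = 0.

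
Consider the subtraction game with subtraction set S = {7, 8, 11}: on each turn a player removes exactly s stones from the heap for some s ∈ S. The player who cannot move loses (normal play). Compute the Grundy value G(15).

2

G(0) = 0
G(1) = mex{} = 0
G(2) = mex{} = 0
G(3) = mex{} = 0
G(4) = mex{} = 0
G(5) = mex{} = 0
G(6) = mex{} = 0
G(7) = mex{0} = 1
G(8) = mex{0,0} = 1
G(9) = mex{0,0} = 1
G(10) = mex{0,0} = 1
G(11) = mex{0,0,0} = 1
G(12) = mex{0,0,0} = 1
G(13) = mex{0,0,0} = 1
G(14) = mex{1,0,0} = 2
G(15) = mex{1,1,0} = 2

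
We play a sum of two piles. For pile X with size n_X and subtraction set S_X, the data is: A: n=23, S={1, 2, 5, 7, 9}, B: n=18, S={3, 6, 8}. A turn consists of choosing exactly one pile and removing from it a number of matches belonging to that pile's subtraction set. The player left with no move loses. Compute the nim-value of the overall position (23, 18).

1

Pile A, S = {1, 2, 5, 7, 9}:
G(0) = 0
G(1) = mex{0} = 1
G(2) = mex{1,0} = 2
G(3) = mex{2,1} = 0
G(4) = mex{0,2} = 1
G(5) = mex{1,0,0} = 2
G(6) = mex{2,1,1} = 0
G(7) = mex{0,2,2,0} = 1
G(8) = mex{1,0,0,1} = 2
G(9) = mex{2,1,1,2,0} = 3
G(10) = mex{3,2,2,0,1} = 4
G(11) = mex{4,3,0,1,2} = 5
G(12) = mex{5,4,1,2,0} = 3
G(13) = mex{3,5,2,0,1} = 4
G(14) = mex{4,3,3,1,2} = 0
G(15) = mex{0,4,4,2,0} = 1
G(16) = mex{1,0,5,3,1} = 2
G(17) = mex{2,1,3,4,2} = 0
G(18) = mex{0,2,4,5,3} = 1
G(19) = mex{1,0,0,3,4} = 2
G(20) = mex{2,1,1,4,5} = 0
G(21) = mex{0,2,2,0,3} = 1
G(22) = mex{1,0,0,1,4} = 2
G(23) = mex{2,1,1,2,0} = 3
G_A(23) = 3.
Pile B, S = {3, 6, 8}:
G(0) = 0
G(1) = mex{} = 0
G(2) = mex{} = 0
G(3) = mex{0} = 1
G(4) = mex{0} = 1
G(5) = mex{0} = 1
G(6) = mex{1,0} = 2
G(7) = mex{1,0} = 2
G(8) = mex{1,0,0} = 2
G(9) = mex{2,1,0} = 3
G(10) = mex{2,1,0} = 3
G(11) = mex{2,1,1} = 0
G(12) = mex{3,2,1} = 0
G(13) = mex{3,2,1} = 0
G(14) = mex{0,2,2} = 1
G(15) = mex{0,3,2} = 1
G(16) = mex{0,3,2} = 1
G(17) = mex{1,0,3} = 2
G(18) = mex{1,0,3} = 2
G_B(18) = 2.
Combined Grundy value = 3 ⊕ 2 = 1.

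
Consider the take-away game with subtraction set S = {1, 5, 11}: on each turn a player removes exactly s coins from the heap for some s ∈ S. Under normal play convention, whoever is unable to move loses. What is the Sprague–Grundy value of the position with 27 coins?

G(0) = 0
G(1) = mex{0} = 1
G(2) = mex{1} = 0
G(3) = mex{0} = 1
G(4) = mex{1} = 0
G(5) = mex{0,0} = 1
G(6) = mex{1,1} = 0
G(7) = mex{0,0} = 1
G(8) = mex{1,1} = 0
G(9) = mex{0,0} = 1
G(10) = mex{1,1} = 0
G(11) = mex{0,0,0} = 1
G(12) = mex{1,1,1} = 0
G(13) = mex{0,0,0} = 1
G(14) = mex{1,1,1} = 0
G(15) = mex{0,0,0} = 1
G(16) = mex{1,1,1} = 0
G(17) = mex{0,0,0} = 1
G(18) = mex{1,1,1} = 0
G(19) = mex{0,0,0} = 1
G(20) = mex{1,1,1} = 0
G(21) = mex{0,0,0} = 1
G(22) = mex{1,1,1} = 0
G(23) = mex{0,0,0} = 1
G(24) = mex{1,1,1} = 0
G(25) = mex{0,0,0} = 1
G(26) = mex{1,1,1} = 0
G(27) = mex{0,0,0} = 1

1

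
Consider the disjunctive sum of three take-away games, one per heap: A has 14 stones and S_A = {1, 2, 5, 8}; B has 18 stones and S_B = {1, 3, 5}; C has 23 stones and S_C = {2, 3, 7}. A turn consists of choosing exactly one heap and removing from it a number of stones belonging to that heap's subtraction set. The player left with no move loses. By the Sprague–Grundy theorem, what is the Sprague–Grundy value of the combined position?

3

Heap A, S = {1, 2, 5, 8}:
G(0) = 0
G(1) = mex{0} = 1
G(2) = mex{1,0} = 2
G(3) = mex{2,1} = 0
G(4) = mex{0,2} = 1
G(5) = mex{1,0,0} = 2
G(6) = mex{2,1,1} = 0
G(7) = mex{0,2,2} = 1
G(8) = mex{1,0,0,0} = 2
G(9) = mex{2,1,1,1} = 0
G(10) = mex{0,2,2,2} = 1
G(11) = mex{1,0,0,0} = 2
G(12) = mex{2,1,1,1} = 0
G(13) = mex{0,2,2,2} = 1
G(14) = mex{1,0,0,0} = 2
G_A(14) = 2.
Heap B, S = {1, 3, 5}:
n :  0  1  2  3  4  5  6  7  8  9 10 11 12 13 14 15 16 17 18
G :  0  1  0  1  0  1  0  1  0  1  0  1  0  1  0  1  0  1  0
G_B(18) = 0.
Heap C, S = {2, 3, 7}:
G(0) = 0
G(1) = mex{} = 0
G(2) = mex{0} = 1
G(3) = mex{0,0} = 1
G(4) = mex{1,0} = 2
G(5) = mex{1,1} = 0
G(6) = mex{2,1} = 0
G(7) = mex{0,2,0} = 1
G(8) = mex{0,0,0} = 1
G(9) = mex{1,0,1} = 2
G(10) = mex{1,1,1} = 0
G(11) = mex{2,1,2} = 0
G(12) = mex{0,2,0} = 1
G(13) = mex{0,0,0} = 1
G(14) = mex{1,0,1} = 2
G(15) = mex{1,1,1} = 0
G(16) = mex{2,1,2} = 0
G(17) = mex{0,2,0} = 1
G(18) = mex{0,0,0} = 1
G(19) = mex{1,0,1} = 2
G(20) = mex{1,1,1} = 0
G(21) = mex{2,1,2} = 0
G(22) = mex{0,2,0} = 1
G(23) = mex{0,0,0} = 1
G_C(23) = 1.
Combined Grundy value = 2 ⊕ 0 ⊕ 1 = 3.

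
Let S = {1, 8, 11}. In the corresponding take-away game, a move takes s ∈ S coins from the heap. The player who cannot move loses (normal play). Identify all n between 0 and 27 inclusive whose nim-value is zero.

0, 2, 4, 6, 9, 16, 18, 21, 23, 25

n :  0  1  2  3  4  5  6  7  8  9 10 11 12 13 14 15 16 17 18 19 20 21 22 23 24 25 26 27
G :  0  1  0  1  0  1  0  1  2  0  1  2  3  2  3  2  0  1  0  1  2  0  1  0  1  0  1  2
P-positions are exactly the n with G(n) = 0.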